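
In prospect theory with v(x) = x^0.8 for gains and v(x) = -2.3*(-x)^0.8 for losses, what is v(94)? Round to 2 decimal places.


Since x = 94 >= 0, use v(x) = x^0.8
94^0.8 = 37.8881
v(94) = 37.89


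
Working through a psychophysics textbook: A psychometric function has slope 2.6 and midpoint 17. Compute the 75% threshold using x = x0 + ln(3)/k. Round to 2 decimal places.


At P = 0.75: 0.75 = 1/(1 + e^(-k*(x-x0)))
Solving: e^(-k*(x-x0)) = 1/3
x = x0 + ln(3)/k
ln(3) = 1.0986
x = 17 + 1.0986/2.6
= 17 + 0.4225
= 17.42


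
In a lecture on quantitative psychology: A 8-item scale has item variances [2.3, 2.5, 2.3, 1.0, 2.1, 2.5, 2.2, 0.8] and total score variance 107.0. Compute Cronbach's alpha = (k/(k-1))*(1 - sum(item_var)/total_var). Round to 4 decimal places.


alpha = (k/(k-1)) * (1 - sum(s_i^2)/s_total^2)
sum(item variances) = 15.7
k/(k-1) = 8/7 = 1.142857
1 - 15.7/107.0 = 1 - 0.146729 = 0.853271
alpha = 1.142857 * 0.853271
= 0.9752


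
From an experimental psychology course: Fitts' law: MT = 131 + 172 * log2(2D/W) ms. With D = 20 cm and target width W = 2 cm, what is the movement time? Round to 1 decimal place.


MT = 131 + 172 * log2(2*20/2)
2D/W = 20.0
log2(20.0) = 4.3219
MT = 131 + 172 * 4.3219
= 874.4 ms


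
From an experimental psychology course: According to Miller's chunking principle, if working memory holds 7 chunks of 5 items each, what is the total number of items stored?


Total items = chunks * items_per_chunk
= 7 * 5
= 35


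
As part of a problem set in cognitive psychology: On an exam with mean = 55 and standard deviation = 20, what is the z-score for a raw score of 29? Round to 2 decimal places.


z = (X - mu) / sigma
= (29 - 55) / 20
= -26 / 20
= -1.30


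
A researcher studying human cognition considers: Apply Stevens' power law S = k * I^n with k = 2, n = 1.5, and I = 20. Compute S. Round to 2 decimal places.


S = 2 * 20^1.5
20^1.5 = 89.4427
S = 2 * 89.4427
= 178.89


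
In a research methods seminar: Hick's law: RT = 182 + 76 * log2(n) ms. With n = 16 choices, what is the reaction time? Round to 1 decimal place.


RT = 182 + 76 * log2(16)
log2(16) = 4.0
RT = 182 + 76 * 4.0
= 182 + 304.0
= 486.0 ms


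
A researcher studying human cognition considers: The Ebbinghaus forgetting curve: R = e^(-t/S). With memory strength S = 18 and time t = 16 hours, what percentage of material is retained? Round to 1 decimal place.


R = e^(-t/S)
-t/S = -16/18 = -0.888889
R = e^(-0.888889) = 0.411112
Percentage = 0.411112 * 100
= 41.1


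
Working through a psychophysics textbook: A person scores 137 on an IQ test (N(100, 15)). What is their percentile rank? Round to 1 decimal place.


z = (IQ - mean) / SD
z = (137 - 100) / 15 = 2.4667
Percentile = Phi(2.4667) * 100
Phi(2.4667) = 0.993182
= 99.3


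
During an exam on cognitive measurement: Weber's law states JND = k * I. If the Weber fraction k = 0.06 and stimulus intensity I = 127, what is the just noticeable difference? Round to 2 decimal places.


JND = k * I
JND = 0.06 * 127
= 7.62


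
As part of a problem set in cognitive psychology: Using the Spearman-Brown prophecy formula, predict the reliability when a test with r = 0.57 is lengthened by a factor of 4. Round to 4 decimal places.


r_new = n*r / (1 + (n-1)*r)
Numerator = 4 * 0.57 = 2.28
Denominator = 1 + 3 * 0.57 = 2.71
r_new = 2.28 / 2.71
= 0.8413


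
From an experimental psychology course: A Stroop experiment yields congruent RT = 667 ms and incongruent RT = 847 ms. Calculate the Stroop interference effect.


Stroop effect = RT(incongruent) - RT(congruent)
= 847 - 667
= 180 ms


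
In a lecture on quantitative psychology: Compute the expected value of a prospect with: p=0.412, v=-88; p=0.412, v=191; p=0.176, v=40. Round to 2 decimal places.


EU = sum(p_i * v_i)
0.412 * -88 = -36.256
0.412 * 191 = 78.692
0.176 * 40 = 7.04
EU = -36.256 + 78.692 + 7.04
= 49.48


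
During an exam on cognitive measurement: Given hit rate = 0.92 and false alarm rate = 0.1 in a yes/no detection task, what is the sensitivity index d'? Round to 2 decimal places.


d' = z(HR) - z(FAR)
z(0.92) = 1.4051
z(0.1) = -1.2816
d' = 1.4051 - -1.2816
= 2.69


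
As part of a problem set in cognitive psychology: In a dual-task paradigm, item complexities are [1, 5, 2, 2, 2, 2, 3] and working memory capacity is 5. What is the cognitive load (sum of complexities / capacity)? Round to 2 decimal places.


Total complexity = 1 + 5 + 2 + 2 + 2 + 2 + 3 = 17
Load = total / capacity = 17 / 5
= 3.40


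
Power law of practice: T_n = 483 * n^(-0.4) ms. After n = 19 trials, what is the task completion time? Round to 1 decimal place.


T_n = 483 * 19^(-0.4)
19^(-0.4) = 0.307963
T_n = 483 * 0.307963
= 148.7 ms


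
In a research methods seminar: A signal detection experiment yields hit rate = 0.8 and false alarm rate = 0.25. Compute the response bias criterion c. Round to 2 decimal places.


c = -0.5 * (z(HR) + z(FAR))
z(0.8) = 0.8416
z(0.25) = -0.6745
c = -0.5 * (0.8416 + -0.6745)
= -0.5 * 0.1671
= -0.08


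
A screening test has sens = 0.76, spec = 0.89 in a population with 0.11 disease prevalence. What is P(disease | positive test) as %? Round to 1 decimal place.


PPV = (sens * prev) / (sens * prev + (1-spec) * (1-prev))
Numerator = 0.76 * 0.11 = 0.0836
P(positive and no disease) = (1 - spec) * (1 - prev) = (1 - 0.89) * (1 - 0.11) = 0.0979
Denominator = 0.0836 + 0.0979 = 0.1815
PPV = 0.0836 / 0.1815 = 0.460606
As percentage = 46.1


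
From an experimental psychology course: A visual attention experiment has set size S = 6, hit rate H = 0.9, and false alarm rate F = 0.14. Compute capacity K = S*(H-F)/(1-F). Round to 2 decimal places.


K = S * (H - F) / (1 - F)
H - F = 0.76
1 - F = 0.86
K = 6 * 0.76 / 0.86
= 5.30


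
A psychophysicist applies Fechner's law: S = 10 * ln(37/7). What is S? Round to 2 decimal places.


S = 10 * ln(37/7)
I/I0 = 5.285714
ln(5.285714) = 1.665
S = 10 * 1.665
= 16.65


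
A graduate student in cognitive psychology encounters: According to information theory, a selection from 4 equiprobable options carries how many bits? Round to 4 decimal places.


H = log2(n)
H = log2(4)
= 2.0000


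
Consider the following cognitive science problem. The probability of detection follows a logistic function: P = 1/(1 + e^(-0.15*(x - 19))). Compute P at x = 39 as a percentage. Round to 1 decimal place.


P(x) = 1/(1 + e^(-0.15*(39 - 19)))
Exponent = -0.15 * 20 = -3.0
e^(-3.0) = 0.049787
P = 1/(1 + 0.049787) = 0.952574
Percentage = 95.3


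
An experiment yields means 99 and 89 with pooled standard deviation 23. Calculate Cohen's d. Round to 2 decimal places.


Cohen's d = (M1 - M2) / S_pooled
= (99 - 89) / 23
= 10 / 23
= 0.43


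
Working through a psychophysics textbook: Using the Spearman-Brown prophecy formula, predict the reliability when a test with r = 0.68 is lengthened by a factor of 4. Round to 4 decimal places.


r_new = n*r / (1 + (n-1)*r)
Numerator = 4 * 0.68 = 2.72
Denominator = 1 + 3 * 0.68 = 3.04
r_new = 2.72 / 3.04
= 0.8947


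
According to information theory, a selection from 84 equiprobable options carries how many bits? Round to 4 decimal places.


H = log2(n)
H = log2(84)
= 6.3923


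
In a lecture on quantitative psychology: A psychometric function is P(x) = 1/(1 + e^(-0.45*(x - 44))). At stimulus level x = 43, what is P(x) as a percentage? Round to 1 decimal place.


P(x) = 1/(1 + e^(-0.45*(43 - 44)))
Exponent = -0.45 * -1 = 0.45
e^(0.45) = 1.568312
P = 1/(1 + 1.568312) = 0.389361
Percentage = 38.9


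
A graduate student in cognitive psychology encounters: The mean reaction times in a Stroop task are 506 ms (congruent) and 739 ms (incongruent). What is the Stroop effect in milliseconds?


Stroop effect = RT(incongruent) - RT(congruent)
= 739 - 506
= 233 ms


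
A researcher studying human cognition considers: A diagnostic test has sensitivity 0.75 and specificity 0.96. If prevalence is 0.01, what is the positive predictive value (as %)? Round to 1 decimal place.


PPV = (sens * prev) / (sens * prev + (1-spec) * (1-prev))
Numerator = 0.75 * 0.01 = 0.0075
P(positive and no disease) = (1 - spec) * (1 - prev) = (1 - 0.96) * (1 - 0.01) = 0.0396
Denominator = 0.0075 + 0.0396 = 0.0471
PPV = 0.0075 / 0.0471 = 0.159236
As percentage = 15.9


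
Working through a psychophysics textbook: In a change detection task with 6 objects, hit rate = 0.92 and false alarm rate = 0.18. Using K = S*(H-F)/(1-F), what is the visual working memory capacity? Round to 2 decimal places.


K = S * (H - F) / (1 - F)
H - F = 0.74
1 - F = 0.82
K = 6 * 0.74 / 0.82
= 5.41


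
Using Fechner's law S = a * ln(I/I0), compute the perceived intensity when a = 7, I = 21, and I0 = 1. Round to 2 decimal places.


S = 7 * ln(21/1)
I/I0 = 21.0
ln(21.0) = 3.0445
S = 7 * 3.0445
= 21.31


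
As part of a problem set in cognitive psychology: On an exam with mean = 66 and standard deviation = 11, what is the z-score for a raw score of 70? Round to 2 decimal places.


z = (X - mu) / sigma
= (70 - 66) / 11
= 4 / 11
= 0.36


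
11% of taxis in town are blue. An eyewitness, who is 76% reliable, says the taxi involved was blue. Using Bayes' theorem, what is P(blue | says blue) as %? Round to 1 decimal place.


P(blue | says blue) = P(says blue | blue)*P(blue) / [P(says blue | blue)*P(blue) + P(says blue | not blue)*P(not blue)]
Numerator = 0.76 * 0.11 = 0.0836
False identification = 0.24 * 0.89 = 0.2136
P = 0.0836 / (0.0836 + 0.2136)
= 0.0836 / 0.2972
As percentage = 28.1


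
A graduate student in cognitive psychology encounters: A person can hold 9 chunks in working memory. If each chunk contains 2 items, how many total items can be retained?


Total items = chunks * items_per_chunk
= 9 * 2
= 18


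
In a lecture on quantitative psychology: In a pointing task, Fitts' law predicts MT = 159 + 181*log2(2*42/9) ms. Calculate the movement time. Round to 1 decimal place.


MT = 159 + 181 * log2(2*42/9)
2D/W = 9.333333
log2(9.333333) = 3.2224
MT = 159 + 181 * 3.2224
= 742.3 ms


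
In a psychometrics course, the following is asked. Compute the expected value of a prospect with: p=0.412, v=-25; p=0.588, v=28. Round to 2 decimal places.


EU = sum(p_i * v_i)
0.412 * -25 = -10.3
0.588 * 28 = 16.464
EU = -10.3 + 16.464
= 6.16


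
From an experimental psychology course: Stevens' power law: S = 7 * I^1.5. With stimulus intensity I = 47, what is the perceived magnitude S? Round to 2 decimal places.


S = 7 * 47^1.5
47^1.5 = 322.2158
S = 7 * 322.2158
= 2255.51


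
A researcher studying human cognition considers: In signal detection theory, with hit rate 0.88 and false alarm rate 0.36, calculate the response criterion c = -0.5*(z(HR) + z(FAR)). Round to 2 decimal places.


c = -0.5 * (z(HR) + z(FAR))
z(0.88) = 1.175
z(0.36) = -0.3585
c = -0.5 * (1.175 + -0.3585)
= -0.5 * 0.8165
= -0.41


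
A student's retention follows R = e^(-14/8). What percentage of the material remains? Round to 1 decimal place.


R = e^(-t/S)
-t/S = -14/8 = -1.75
R = e^(-1.75) = 0.173774
Percentage = 0.173774 * 100
= 17.4


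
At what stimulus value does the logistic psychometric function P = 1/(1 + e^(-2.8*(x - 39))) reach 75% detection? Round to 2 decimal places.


At P = 0.75: 0.75 = 1/(1 + e^(-k*(x-x0)))
Solving: e^(-k*(x-x0)) = 1/3
x = x0 + ln(3)/k
ln(3) = 1.0986
x = 39 + 1.0986/2.8
= 39 + 0.3924
= 39.39


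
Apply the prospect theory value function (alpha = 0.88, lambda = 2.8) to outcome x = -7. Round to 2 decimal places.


Since x = -7 < 0, use v(x) = -lambda*(-x)^alpha
(-x) = 7
7^0.88 = 5.5423
v(-7) = -2.8 * 5.5423
= -15.52


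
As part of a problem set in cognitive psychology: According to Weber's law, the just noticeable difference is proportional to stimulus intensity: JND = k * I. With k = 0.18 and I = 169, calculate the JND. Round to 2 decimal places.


JND = k * I
JND = 0.18 * 169
= 30.42


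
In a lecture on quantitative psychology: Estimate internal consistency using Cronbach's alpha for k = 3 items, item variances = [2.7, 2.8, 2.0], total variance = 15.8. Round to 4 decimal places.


alpha = (k/(k-1)) * (1 - sum(s_i^2)/s_total^2)
sum(item variances) = 7.5
k/(k-1) = 3/2 = 1.5
1 - 7.5/15.8 = 1 - 0.474684 = 0.525316
alpha = 1.5 * 0.525316
= 0.7880


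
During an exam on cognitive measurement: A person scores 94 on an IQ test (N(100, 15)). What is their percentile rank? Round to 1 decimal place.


z = (IQ - mean) / SD
z = (94 - 100) / 15 = -0.4
Percentile = Phi(-0.4) * 100
Phi(-0.4) = 0.344578
= 34.5


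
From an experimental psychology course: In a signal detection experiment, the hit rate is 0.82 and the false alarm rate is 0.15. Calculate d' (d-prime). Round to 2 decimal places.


d' = z(HR) - z(FAR)
z(0.82) = 0.9154
z(0.15) = -1.0364
d' = 0.9154 - -1.0364
= 1.95


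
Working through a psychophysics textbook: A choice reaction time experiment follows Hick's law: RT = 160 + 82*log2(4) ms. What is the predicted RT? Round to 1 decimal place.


RT = 160 + 82 * log2(4)
log2(4) = 2.0
RT = 160 + 82 * 2.0
= 160 + 164.0
= 324.0 ms


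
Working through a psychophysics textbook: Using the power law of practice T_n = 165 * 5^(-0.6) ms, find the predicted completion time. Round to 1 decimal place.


T_n = 165 * 5^(-0.6)
5^(-0.6) = 0.380731
T_n = 165 * 0.380731
= 62.8 ms


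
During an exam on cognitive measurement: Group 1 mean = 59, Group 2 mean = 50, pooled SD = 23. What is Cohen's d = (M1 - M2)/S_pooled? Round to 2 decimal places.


Cohen's d = (M1 - M2) / S_pooled
= (59 - 50) / 23
= 9 / 23
= 0.39


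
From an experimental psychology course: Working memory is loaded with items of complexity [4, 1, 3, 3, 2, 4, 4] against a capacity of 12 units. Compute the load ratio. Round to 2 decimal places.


Total complexity = 4 + 1 + 3 + 3 + 2 + 4 + 4 = 21
Load = total / capacity = 21 / 12
= 1.75


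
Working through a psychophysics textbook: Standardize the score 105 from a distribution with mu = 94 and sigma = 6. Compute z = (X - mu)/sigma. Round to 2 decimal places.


z = (X - mu) / sigma
= (105 - 94) / 6
= 11 / 6
= 1.83


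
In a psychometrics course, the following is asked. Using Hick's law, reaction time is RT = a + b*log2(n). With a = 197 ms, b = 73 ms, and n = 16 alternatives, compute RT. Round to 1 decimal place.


RT = 197 + 73 * log2(16)
log2(16) = 4.0
RT = 197 + 73 * 4.0
= 197 + 292.0
= 489.0 ms


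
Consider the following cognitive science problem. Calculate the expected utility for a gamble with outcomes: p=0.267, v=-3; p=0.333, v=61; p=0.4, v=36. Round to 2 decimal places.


EU = sum(p_i * v_i)
0.267 * -3 = -0.801
0.333 * 61 = 20.313
0.4 * 36 = 14.4
EU = -0.801 + 20.313 + 14.4
= 33.91


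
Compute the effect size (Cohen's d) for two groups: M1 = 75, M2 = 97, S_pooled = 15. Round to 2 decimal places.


Cohen's d = (M1 - M2) / S_pooled
= (75 - 97) / 15
= -22 / 15
= -1.47


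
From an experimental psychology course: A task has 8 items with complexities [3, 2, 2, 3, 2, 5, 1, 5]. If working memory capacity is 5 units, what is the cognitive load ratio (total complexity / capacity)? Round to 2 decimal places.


Total complexity = 3 + 2 + 2 + 3 + 2 + 5 + 1 + 5 = 23
Load = total / capacity = 23 / 5
= 4.60


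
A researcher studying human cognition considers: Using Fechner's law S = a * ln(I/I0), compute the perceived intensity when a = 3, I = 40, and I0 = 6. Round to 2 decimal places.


S = 3 * ln(40/6)
I/I0 = 6.666667
ln(6.666667) = 1.8971
S = 3 * 1.8971
= 5.69


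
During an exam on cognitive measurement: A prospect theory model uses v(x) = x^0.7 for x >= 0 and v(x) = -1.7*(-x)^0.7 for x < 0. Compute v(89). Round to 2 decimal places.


Since x = 89 >= 0, use v(x) = x^0.7
89^0.7 = 23.1512
v(89) = 23.15


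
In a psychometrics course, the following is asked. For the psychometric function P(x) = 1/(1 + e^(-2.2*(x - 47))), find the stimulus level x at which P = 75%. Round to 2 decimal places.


At P = 0.75: 0.75 = 1/(1 + e^(-k*(x-x0)))
Solving: e^(-k*(x-x0)) = 1/3
x = x0 + ln(3)/k
ln(3) = 1.0986
x = 47 + 1.0986/2.2
= 47 + 0.4994
= 47.50


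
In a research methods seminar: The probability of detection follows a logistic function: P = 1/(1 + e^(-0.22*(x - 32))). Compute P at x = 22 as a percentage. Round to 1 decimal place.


P(x) = 1/(1 + e^(-0.22*(22 - 32)))
Exponent = -0.22 * -10 = 2.2
e^(2.2) = 9.025013
P = 1/(1 + 9.025013) = 0.09975
Percentage = 10.0


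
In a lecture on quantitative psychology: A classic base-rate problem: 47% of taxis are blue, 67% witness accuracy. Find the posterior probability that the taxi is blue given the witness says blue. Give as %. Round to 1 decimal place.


P(blue | says blue) = P(says blue | blue)*P(blue) / [P(says blue | blue)*P(blue) + P(says blue | not blue)*P(not blue)]
Numerator = 0.67 * 0.47 = 0.3149
False identification = 0.33 * 0.53 = 0.1749
P = 0.3149 / (0.3149 + 0.1749)
= 0.3149 / 0.4898
As percentage = 64.3


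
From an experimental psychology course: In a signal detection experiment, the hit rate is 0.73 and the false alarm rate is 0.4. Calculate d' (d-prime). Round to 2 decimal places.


d' = z(HR) - z(FAR)
z(0.73) = 0.6128
z(0.4) = -0.2533
d' = 0.6128 - -0.2533
= 0.87


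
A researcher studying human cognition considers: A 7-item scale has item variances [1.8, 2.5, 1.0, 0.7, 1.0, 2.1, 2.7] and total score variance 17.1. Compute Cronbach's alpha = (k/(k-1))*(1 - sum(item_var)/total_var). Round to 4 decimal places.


alpha = (k/(k-1)) * (1 - sum(s_i^2)/s_total^2)
sum(item variances) = 11.8
k/(k-1) = 7/6 = 1.166667
1 - 11.8/17.1 = 1 - 0.690058 = 0.309942
alpha = 1.166667 * 0.309942
= 0.3616


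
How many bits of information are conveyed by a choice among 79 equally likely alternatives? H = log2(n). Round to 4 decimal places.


H = log2(n)
H = log2(79)
= 6.3038


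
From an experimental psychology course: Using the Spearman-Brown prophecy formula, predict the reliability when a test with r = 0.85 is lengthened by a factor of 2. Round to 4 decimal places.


r_new = n*r / (1 + (n-1)*r)
Numerator = 2 * 0.85 = 1.7
Denominator = 1 + 1 * 0.85 = 1.85
r_new = 1.7 / 1.85
= 0.9189


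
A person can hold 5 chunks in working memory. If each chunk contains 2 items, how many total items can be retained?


Total items = chunks * items_per_chunk
= 5 * 2
= 10


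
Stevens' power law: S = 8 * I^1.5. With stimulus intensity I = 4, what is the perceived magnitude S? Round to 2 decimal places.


S = 8 * 4^1.5
4^1.5 = 8.0
S = 8 * 8.0
= 64.00


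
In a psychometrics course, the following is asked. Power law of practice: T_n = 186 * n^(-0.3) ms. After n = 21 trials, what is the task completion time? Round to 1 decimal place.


T_n = 186 * 21^(-0.3)
21^(-0.3) = 0.401175
T_n = 186 * 0.401175
= 74.6 ms


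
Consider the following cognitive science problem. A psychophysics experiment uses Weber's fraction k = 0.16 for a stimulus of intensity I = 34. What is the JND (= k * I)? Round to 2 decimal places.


JND = k * I
JND = 0.16 * 34
= 5.44


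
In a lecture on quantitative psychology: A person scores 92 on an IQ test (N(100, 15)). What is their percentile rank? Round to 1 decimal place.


z = (IQ - mean) / SD
z = (92 - 100) / 15 = -0.5333
Percentile = Phi(-0.5333) * 100
Phi(-0.5333) = 0.296913
= 29.7


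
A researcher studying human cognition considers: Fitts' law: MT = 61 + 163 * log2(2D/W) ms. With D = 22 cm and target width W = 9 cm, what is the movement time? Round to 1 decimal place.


MT = 61 + 163 * log2(2*22/9)
2D/W = 4.888889
log2(4.888889) = 2.2895
MT = 61 + 163 * 2.2895
= 434.2 ms


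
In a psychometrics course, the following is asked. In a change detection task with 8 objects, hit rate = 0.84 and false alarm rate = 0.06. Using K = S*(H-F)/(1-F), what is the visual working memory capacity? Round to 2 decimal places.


K = S * (H - F) / (1 - F)
H - F = 0.78
1 - F = 0.94
K = 8 * 0.78 / 0.94
= 6.64


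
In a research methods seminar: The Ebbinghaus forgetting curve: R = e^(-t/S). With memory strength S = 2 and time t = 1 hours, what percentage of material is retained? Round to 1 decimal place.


R = e^(-t/S)
-t/S = -1/2 = -0.5
R = e^(-0.5) = 0.606531
Percentage = 0.606531 * 100
= 60.7


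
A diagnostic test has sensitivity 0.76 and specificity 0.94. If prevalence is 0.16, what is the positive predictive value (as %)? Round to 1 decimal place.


PPV = (sens * prev) / (sens * prev + (1-spec) * (1-prev))
Numerator = 0.76 * 0.16 = 0.1216
P(positive and no disease) = (1 - spec) * (1 - prev) = (1 - 0.94) * (1 - 0.16) = 0.0504
Denominator = 0.1216 + 0.0504 = 0.172
PPV = 0.1216 / 0.172 = 0.706977
As percentage = 70.7


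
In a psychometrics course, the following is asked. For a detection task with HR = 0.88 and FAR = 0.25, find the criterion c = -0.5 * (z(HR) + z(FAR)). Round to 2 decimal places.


c = -0.5 * (z(HR) + z(FAR))
z(0.88) = 1.175
z(0.25) = -0.6745
c = -0.5 * (1.175 + -0.6745)
= -0.5 * 0.5005
= -0.25


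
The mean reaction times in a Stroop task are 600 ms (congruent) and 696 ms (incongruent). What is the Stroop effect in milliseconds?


Stroop effect = RT(incongruent) - RT(congruent)
= 696 - 600
= 96 ms


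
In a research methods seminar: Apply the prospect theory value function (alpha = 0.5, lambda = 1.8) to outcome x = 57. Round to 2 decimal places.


Since x = 57 >= 0, use v(x) = x^0.5
57^0.5 = 7.5498
v(57) = 7.55


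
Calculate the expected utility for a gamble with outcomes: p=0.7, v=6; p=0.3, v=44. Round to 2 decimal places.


EU = sum(p_i * v_i)
0.7 * 6 = 4.2
0.3 * 44 = 13.2
EU = 4.2 + 13.2
= 17.40


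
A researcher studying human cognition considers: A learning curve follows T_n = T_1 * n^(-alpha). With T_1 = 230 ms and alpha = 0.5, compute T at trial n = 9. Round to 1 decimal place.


T_n = 230 * 9^(-0.5)
9^(-0.5) = 0.333333
T_n = 230 * 0.333333
= 76.7 ms


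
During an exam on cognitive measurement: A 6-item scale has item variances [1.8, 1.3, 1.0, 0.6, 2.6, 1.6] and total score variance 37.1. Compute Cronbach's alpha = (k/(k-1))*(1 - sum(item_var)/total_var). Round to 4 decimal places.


alpha = (k/(k-1)) * (1 - sum(s_i^2)/s_total^2)
sum(item variances) = 8.9
k/(k-1) = 6/5 = 1.2
1 - 8.9/37.1 = 1 - 0.239892 = 0.760108
alpha = 1.2 * 0.760108
= 0.9121


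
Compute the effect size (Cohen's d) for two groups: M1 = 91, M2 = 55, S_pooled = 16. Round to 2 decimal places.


Cohen's d = (M1 - M2) / S_pooled
= (91 - 55) / 16
= 36 / 16
= 2.25


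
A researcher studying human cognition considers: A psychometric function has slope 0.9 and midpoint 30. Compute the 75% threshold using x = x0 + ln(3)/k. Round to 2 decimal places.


At P = 0.75: 0.75 = 1/(1 + e^(-k*(x-x0)))
Solving: e^(-k*(x-x0)) = 1/3
x = x0 + ln(3)/k
ln(3) = 1.0986
x = 30 + 1.0986/0.9
= 30 + 1.2207
= 31.22


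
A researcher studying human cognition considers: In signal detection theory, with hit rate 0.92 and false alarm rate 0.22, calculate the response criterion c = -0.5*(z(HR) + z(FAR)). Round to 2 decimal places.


c = -0.5 * (z(HR) + z(FAR))
z(0.92) = 1.4051
z(0.22) = -0.7722
c = -0.5 * (1.4051 + -0.7722)
= -0.5 * 0.6329
= -0.32


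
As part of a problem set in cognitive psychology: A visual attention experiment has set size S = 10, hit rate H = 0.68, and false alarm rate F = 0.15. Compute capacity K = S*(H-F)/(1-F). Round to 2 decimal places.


K = S * (H - F) / (1 - F)
H - F = 0.53
1 - F = 0.85
K = 10 * 0.53 / 0.85
= 6.24


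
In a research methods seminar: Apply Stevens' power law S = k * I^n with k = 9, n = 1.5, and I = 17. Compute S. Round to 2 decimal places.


S = 9 * 17^1.5
17^1.5 = 70.0928
S = 9 * 70.0928
= 630.84


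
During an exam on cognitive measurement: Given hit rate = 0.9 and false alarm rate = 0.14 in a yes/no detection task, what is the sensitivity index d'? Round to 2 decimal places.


d' = z(HR) - z(FAR)
z(0.9) = 1.2816
z(0.14) = -1.0803
d' = 1.2816 - -1.0803
= 2.36


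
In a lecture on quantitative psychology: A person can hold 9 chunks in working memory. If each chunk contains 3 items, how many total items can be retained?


Total items = chunks * items_per_chunk
= 9 * 3
= 27


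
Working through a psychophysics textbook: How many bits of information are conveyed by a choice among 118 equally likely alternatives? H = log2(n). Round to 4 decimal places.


H = log2(n)
H = log2(118)
= 6.8826


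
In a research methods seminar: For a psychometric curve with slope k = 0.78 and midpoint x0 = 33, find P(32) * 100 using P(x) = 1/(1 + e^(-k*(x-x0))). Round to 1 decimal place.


P(x) = 1/(1 + e^(-0.78*(32 - 33)))
Exponent = -0.78 * -1 = 0.78
e^(0.78) = 2.181472
P = 1/(1 + 2.181472) = 0.31432
Percentage = 31.4


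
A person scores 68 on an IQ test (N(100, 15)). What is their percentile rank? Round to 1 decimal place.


z = (IQ - mean) / SD
z = (68 - 100) / 15 = -2.1333
Percentile = Phi(-2.1333) * 100
Phi(-2.1333) = 0.01645
= 1.6


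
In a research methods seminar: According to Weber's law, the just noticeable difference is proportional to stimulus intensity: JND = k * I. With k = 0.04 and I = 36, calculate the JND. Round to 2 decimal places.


JND = k * I
JND = 0.04 * 36
= 1.44


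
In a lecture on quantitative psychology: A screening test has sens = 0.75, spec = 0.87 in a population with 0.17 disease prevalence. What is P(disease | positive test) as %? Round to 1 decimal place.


PPV = (sens * prev) / (sens * prev + (1-spec) * (1-prev))
Numerator = 0.75 * 0.17 = 0.1275
P(positive and no disease) = (1 - spec) * (1 - prev) = (1 - 0.87) * (1 - 0.17) = 0.1079
Denominator = 0.1275 + 0.1079 = 0.2354
PPV = 0.1275 / 0.2354 = 0.541631
As percentage = 54.2


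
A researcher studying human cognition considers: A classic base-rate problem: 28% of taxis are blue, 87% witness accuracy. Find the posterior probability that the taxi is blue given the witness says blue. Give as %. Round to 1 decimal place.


P(blue | says blue) = P(says blue | blue)*P(blue) / [P(says blue | blue)*P(blue) + P(says blue | not blue)*P(not blue)]
Numerator = 0.87 * 0.28 = 0.2436
False identification = 0.13 * 0.72 = 0.0936
P = 0.2436 / (0.2436 + 0.0936)
= 0.2436 / 0.3372
As percentage = 72.2


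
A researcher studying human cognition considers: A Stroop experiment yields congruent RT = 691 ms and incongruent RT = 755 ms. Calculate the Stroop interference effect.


Stroop effect = RT(incongruent) - RT(congruent)
= 755 - 691
= 64 ms


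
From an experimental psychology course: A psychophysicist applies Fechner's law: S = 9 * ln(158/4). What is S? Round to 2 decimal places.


S = 9 * ln(158/4)
I/I0 = 39.5
ln(39.5) = 3.6763
S = 9 * 3.6763
= 33.09


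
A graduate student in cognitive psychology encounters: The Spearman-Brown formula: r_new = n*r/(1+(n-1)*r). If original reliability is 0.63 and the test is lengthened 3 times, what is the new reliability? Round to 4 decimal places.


r_new = n*r / (1 + (n-1)*r)
Numerator = 3 * 0.63 = 1.89
Denominator = 1 + 2 * 0.63 = 2.26
r_new = 1.89 / 2.26
= 0.8363


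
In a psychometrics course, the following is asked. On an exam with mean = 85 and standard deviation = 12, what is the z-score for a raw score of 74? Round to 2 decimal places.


z = (X - mu) / sigma
= (74 - 85) / 12
= -11 / 12
= -0.92


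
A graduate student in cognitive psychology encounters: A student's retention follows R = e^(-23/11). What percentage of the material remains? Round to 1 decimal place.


R = e^(-t/S)
-t/S = -23/11 = -2.090909
R = e^(-2.090909) = 0.123575
Percentage = 0.123575 * 100
= 12.4


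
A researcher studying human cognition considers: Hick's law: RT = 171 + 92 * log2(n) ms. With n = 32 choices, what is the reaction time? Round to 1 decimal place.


RT = 171 + 92 * log2(32)
log2(32) = 5.0
RT = 171 + 92 * 5.0
= 171 + 460.0
= 631.0 ms


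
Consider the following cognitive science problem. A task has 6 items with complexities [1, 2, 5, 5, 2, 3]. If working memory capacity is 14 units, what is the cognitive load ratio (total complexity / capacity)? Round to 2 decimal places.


Total complexity = 1 + 2 + 5 + 5 + 2 + 3 = 18
Load = total / capacity = 18 / 14
= 1.29


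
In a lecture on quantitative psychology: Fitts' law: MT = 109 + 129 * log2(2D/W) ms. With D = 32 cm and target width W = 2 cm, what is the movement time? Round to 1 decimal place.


MT = 109 + 129 * log2(2*32/2)
2D/W = 32.0
log2(32.0) = 5.0
MT = 109 + 129 * 5.0
= 754.0 ms


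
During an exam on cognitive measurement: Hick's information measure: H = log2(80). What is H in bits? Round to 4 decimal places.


H = log2(n)
H = log2(80)
= 6.3219


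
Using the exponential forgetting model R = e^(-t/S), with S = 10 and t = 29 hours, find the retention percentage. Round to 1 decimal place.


R = e^(-t/S)
-t/S = -29/10 = -2.9
R = e^(-2.9) = 0.055023
Percentage = 0.055023 * 100
= 5.5


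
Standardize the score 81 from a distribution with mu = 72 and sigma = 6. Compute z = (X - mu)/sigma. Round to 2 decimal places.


z = (X - mu) / sigma
= (81 - 72) / 6
= 9 / 6
= 1.50


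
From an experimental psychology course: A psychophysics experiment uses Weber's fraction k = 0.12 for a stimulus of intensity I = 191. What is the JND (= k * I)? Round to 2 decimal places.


JND = k * I
JND = 0.12 * 191
= 22.92


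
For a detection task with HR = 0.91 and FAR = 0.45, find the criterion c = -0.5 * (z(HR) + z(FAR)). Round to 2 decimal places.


c = -0.5 * (z(HR) + z(FAR))
z(0.91) = 1.3408
z(0.45) = -0.1257
c = -0.5 * (1.3408 + -0.1257)
= -0.5 * 1.2151
= -0.61


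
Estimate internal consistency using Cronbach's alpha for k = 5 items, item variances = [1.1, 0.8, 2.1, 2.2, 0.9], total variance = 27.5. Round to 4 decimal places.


alpha = (k/(k-1)) * (1 - sum(s_i^2)/s_total^2)
sum(item variances) = 7.1
k/(k-1) = 5/4 = 1.25
1 - 7.1/27.5 = 1 - 0.258182 = 0.741818
alpha = 1.25 * 0.741818
= 0.9273


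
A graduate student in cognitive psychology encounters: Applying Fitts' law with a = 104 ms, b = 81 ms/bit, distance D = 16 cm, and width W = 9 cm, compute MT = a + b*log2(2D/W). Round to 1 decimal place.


MT = 104 + 81 * log2(2*16/9)
2D/W = 3.555556
log2(3.555556) = 1.8301
MT = 104 + 81 * 1.8301
= 252.2 ms


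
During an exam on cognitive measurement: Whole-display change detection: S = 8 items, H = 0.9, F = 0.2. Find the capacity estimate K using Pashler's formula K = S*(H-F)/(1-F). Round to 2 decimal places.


K = S * (H - F) / (1 - F)
H - F = 0.7
1 - F = 0.8
K = 8 * 0.7 / 0.8
= 7.00


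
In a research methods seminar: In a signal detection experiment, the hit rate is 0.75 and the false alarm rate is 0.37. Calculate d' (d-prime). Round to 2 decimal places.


d' = z(HR) - z(FAR)
z(0.75) = 0.6745
z(0.37) = -0.3319
d' = 0.6745 - -0.3319
= 1.01


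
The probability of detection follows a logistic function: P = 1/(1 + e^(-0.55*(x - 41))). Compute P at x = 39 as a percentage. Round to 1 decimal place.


P(x) = 1/(1 + e^(-0.55*(39 - 41)))
Exponent = -0.55 * -2 = 1.1
e^(1.1) = 3.004166
P = 1/(1 + 3.004166) = 0.24974
Percentage = 25.0


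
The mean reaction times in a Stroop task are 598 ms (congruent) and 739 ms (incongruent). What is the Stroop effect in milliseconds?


Stroop effect = RT(incongruent) - RT(congruent)
= 739 - 598
= 141 ms


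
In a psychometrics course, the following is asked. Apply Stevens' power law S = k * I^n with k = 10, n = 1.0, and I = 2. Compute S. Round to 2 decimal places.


S = 10 * 2^1.0
2^1.0 = 2.0
S = 10 * 2.0
= 20.00


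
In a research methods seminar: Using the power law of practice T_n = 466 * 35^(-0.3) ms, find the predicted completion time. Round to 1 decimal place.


T_n = 466 * 35^(-0.3)
35^(-0.3) = 0.344175
T_n = 466 * 0.344175
= 160.4 ms


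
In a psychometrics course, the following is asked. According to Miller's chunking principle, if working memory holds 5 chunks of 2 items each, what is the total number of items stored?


Total items = chunks * items_per_chunk
= 5 * 2
= 10


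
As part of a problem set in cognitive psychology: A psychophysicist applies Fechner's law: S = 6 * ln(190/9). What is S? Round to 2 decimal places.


S = 6 * ln(190/9)
I/I0 = 21.111111
ln(21.111111) = 3.0498
S = 6 * 3.0498
= 18.30


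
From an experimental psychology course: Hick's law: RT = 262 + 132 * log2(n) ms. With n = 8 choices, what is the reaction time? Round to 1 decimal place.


RT = 262 + 132 * log2(8)
log2(8) = 3.0
RT = 262 + 132 * 3.0
= 262 + 396.0
= 658.0 ms


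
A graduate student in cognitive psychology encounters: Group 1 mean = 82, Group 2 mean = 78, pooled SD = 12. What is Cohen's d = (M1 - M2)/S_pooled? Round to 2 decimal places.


Cohen's d = (M1 - M2) / S_pooled
= (82 - 78) / 12
= 4 / 12
= 0.33


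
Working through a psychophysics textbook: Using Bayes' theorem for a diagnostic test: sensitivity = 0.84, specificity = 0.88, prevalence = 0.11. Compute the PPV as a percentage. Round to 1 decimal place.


PPV = (sens * prev) / (sens * prev + (1-spec) * (1-prev))
Numerator = 0.84 * 0.11 = 0.0924
P(positive and no disease) = (1 - spec) * (1 - prev) = (1 - 0.88) * (1 - 0.11) = 0.1068
Denominator = 0.0924 + 0.1068 = 0.1992
PPV = 0.0924 / 0.1992 = 0.463855
As percentage = 46.4


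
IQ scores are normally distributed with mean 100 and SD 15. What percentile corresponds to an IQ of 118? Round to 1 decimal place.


z = (IQ - mean) / SD
z = (118 - 100) / 15 = 1.2
Percentile = Phi(1.2) * 100
Phi(1.2) = 0.88493
= 88.5


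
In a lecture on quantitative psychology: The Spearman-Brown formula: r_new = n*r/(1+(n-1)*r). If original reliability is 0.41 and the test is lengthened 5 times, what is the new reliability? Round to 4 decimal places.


r_new = n*r / (1 + (n-1)*r)
Numerator = 5 * 0.41 = 2.05
Denominator = 1 + 4 * 0.41 = 2.64
r_new = 2.05 / 2.64
= 0.7765


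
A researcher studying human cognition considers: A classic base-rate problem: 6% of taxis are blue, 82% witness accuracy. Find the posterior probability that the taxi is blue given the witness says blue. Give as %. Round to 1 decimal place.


P(blue | says blue) = P(says blue | blue)*P(blue) / [P(says blue | blue)*P(blue) + P(says blue | not blue)*P(not blue)]
Numerator = 0.82 * 0.06 = 0.0492
False identification = 0.18 * 0.94 = 0.1692
P = 0.0492 / (0.0492 + 0.1692)
= 0.0492 / 0.2184
As percentage = 22.5


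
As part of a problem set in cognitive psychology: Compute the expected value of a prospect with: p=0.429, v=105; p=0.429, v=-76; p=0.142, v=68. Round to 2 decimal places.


EU = sum(p_i * v_i)
0.429 * 105 = 45.045
0.429 * -76 = -32.604
0.142 * 68 = 9.656
EU = 45.045 + -32.604 + 9.656
= 22.10


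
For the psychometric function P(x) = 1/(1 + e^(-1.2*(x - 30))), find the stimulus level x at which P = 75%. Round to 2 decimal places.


At P = 0.75: 0.75 = 1/(1 + e^(-k*(x-x0)))
Solving: e^(-k*(x-x0)) = 1/3
x = x0 + ln(3)/k
ln(3) = 1.0986
x = 30 + 1.0986/1.2
= 30 + 0.9155
= 30.92


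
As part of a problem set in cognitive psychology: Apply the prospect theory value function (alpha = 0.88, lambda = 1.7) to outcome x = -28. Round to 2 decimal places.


Since x = -28 < 0, use v(x) = -lambda*(-x)^alpha
(-x) = 28
28^0.88 = 18.7715
v(-28) = -1.7 * 18.7715
= -31.91


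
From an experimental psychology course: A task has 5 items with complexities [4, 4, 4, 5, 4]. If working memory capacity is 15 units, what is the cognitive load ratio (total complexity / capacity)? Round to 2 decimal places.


Total complexity = 4 + 4 + 4 + 5 + 4 = 21
Load = total / capacity = 21 / 15
= 1.40


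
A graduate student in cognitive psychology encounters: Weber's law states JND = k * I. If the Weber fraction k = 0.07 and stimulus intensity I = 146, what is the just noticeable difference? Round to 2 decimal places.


JND = k * I
JND = 0.07 * 146
= 10.22


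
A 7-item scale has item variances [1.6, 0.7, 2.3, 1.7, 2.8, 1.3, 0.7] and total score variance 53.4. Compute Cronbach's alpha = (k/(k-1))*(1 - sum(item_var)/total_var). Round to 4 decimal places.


alpha = (k/(k-1)) * (1 - sum(s_i^2)/s_total^2)
sum(item variances) = 11.1
k/(k-1) = 7/6 = 1.166667
1 - 11.1/53.4 = 1 - 0.207865 = 0.792135
alpha = 1.166667 * 0.792135
= 0.9242


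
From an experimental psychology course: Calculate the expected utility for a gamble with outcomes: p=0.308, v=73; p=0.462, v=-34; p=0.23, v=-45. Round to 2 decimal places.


EU = sum(p_i * v_i)
0.308 * 73 = 22.484
0.462 * -34 = -15.708
0.23 * -45 = -10.35
EU = 22.484 + -15.708 + -10.35
= -3.57


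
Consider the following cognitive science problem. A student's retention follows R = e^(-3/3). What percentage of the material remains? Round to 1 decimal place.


R = e^(-t/S)
-t/S = -3/3 = -1.0
R = e^(-1.0) = 0.367879
Percentage = 0.367879 * 100
= 36.8


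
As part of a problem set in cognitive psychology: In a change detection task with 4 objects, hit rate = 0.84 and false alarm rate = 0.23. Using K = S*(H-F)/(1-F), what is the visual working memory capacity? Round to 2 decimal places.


K = S * (H - F) / (1 - F)
H - F = 0.61
1 - F = 0.77
K = 4 * 0.61 / 0.77
= 3.17


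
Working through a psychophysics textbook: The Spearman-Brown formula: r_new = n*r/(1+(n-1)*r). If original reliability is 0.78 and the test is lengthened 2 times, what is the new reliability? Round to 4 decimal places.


r_new = n*r / (1 + (n-1)*r)
Numerator = 2 * 0.78 = 1.56
Denominator = 1 + 1 * 0.78 = 1.78
r_new = 1.56 / 1.78
= 0.8764


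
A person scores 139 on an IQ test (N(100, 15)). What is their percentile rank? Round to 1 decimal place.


z = (IQ - mean) / SD
z = (139 - 100) / 15 = 2.6
Percentile = Phi(2.6) * 100
Phi(2.6) = 0.995339
= 99.5


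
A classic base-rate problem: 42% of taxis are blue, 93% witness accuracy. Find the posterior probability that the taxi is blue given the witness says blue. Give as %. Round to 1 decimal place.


P(blue | says blue) = P(says blue | blue)*P(blue) / [P(says blue | blue)*P(blue) + P(says blue | not blue)*P(not blue)]
Numerator = 0.93 * 0.42 = 0.3906
False identification = 0.07 * 0.58 = 0.0406
P = 0.3906 / (0.3906 + 0.0406)
= 0.3906 / 0.4312
As percentage = 90.6


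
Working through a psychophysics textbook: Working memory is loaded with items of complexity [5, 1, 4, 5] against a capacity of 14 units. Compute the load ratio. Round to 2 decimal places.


Total complexity = 5 + 1 + 4 + 5 = 15
Load = total / capacity = 15 / 14
= 1.07


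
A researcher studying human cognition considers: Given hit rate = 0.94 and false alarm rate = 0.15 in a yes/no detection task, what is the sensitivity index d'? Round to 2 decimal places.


d' = z(HR) - z(FAR)
z(0.94) = 1.5548
z(0.15) = -1.0364
d' = 1.5548 - -1.0364
= 2.59


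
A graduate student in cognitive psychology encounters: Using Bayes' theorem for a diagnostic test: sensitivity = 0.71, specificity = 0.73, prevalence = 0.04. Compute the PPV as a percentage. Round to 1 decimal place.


PPV = (sens * prev) / (sens * prev + (1-spec) * (1-prev))
Numerator = 0.71 * 0.04 = 0.0284
P(positive and no disease) = (1 - spec) * (1 - prev) = (1 - 0.73) * (1 - 0.04) = 0.2592
Denominator = 0.0284 + 0.2592 = 0.2876
PPV = 0.0284 / 0.2876 = 0.098748
As percentage = 9.9


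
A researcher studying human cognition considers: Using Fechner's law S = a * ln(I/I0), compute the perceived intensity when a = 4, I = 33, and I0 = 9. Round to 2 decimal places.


S = 4 * ln(33/9)
I/I0 = 3.666667
ln(3.666667) = 1.2993
S = 4 * 1.2993
= 5.20


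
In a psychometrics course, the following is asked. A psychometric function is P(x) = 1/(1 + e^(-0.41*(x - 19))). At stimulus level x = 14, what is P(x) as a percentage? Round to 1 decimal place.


P(x) = 1/(1 + e^(-0.41*(14 - 19)))
Exponent = -0.41 * -5 = 2.05
e^(2.05) = 7.767901
P = 1/(1 + 7.767901) = 0.114052
Percentage = 11.4


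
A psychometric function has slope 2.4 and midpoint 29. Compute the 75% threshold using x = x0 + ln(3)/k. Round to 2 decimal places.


At P = 0.75: 0.75 = 1/(1 + e^(-k*(x-x0)))
Solving: e^(-k*(x-x0)) = 1/3
x = x0 + ln(3)/k
ln(3) = 1.0986
x = 29 + 1.0986/2.4
= 29 + 0.4578
= 29.46
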